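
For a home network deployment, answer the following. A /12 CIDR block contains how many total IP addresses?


Given: CIDR prefix /12
Host bits = 32 - 12 = 20
Total addresses = 2^20 = 1048576

1048576


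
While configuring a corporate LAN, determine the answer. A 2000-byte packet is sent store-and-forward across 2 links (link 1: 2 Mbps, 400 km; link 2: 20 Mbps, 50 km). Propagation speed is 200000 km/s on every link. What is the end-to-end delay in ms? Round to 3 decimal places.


Packet = 2000 bytes = 16000 bits. Store-and-forward: sum (t_trans + t_prop) per link.
Link 1: t_trans = 16000/(2*10^6) s = 8.0000 ms; t_prop = 400/200000 s = 2.0000 ms; subtotal = 10.0000 ms
Link 2: t_trans = 16000/(20*10^6) s = 0.8000 ms; t_prop = 50/200000 s = 0.2500 ms; subtotal = 1.0500 ms
End-to-end = 10.0000 + 1.0500 = 11.0500 ms -> 11.050 ms (3 dp)

11.050


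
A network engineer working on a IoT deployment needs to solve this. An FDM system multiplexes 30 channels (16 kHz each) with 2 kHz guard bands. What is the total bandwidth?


Given: 30 channels, 16 kHz each, guard = 2 kHz
Channel bandwidth = 30 * 16 = 480 kHz
Guard bands = 29 gaps * 2 kHz = 58 kHz
Total = 480 + 58 = 538 kHz

538


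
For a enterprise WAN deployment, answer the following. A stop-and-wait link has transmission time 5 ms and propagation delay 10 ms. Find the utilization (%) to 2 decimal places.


Given: Ttrans = 5 ms, Tprop = 10 ms
RTT = 2 * Tprop = 2 * 10 = 20 ms
U = Ttrans / (Ttrans + RTT)
U = 5 / (5 + 20)
U = 5 / 25 = 0.2
U% = 20.00%

20.00


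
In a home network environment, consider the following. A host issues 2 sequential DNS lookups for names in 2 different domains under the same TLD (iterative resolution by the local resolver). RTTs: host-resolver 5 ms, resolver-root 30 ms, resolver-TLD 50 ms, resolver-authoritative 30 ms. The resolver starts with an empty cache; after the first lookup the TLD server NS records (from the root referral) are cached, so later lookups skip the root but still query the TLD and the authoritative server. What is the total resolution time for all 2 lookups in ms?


Lookup 1 (cold cache): local + root + TLD + auth = 5 + 30 + 50 + 30 = 115 ms
Lookups 2..2 (TLD NS cached -> skip root; new domain -> still ask TLD and auth): local + TLD + auth = 5 + 50 + 30 = 85 ms each
Remaining 1 lookups: 1 * 85 = 85 ms
Total = 115 + 85 = 200 ms

200


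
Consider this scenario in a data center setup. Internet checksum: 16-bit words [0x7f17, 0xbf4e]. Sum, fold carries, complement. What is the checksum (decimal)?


Given words: [0x7f17, 0xbf4e]
Step 1: Sum all words
Raw sum = 32535 + 48974 = 81509
Step 2: Fold carry: (15973 + 1) = 15974
One's complement = ~15974 & 0xFFFF = 49561

49561


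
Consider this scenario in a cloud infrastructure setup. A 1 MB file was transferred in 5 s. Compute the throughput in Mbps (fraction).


Given: file = 1 MB, time = 5 s
File in Mb = 1 * 8 = 8 Mb
Throughput = 8 / 5 Mbps
Throughput = 8/5 Mbps

8/5


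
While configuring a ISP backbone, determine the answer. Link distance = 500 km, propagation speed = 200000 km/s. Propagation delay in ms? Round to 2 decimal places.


Given: distance = 500 km, speed = 200000 km/s
Delay = distance / speed = 500 / 200000 seconds
Delay in ms = 500 * 1000 / 200000
Delay = 2.5000 ms
Rounded to 2 dp = 2.50 ms

2.50


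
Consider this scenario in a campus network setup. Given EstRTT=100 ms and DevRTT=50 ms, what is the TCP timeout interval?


Given: EstRTT = 100 ms, DevRTT = 50 ms
Timeout = EstRTT + 4 * DevRTT
4 * DevRTT = 4 * 50 = 200
Timeout = 100 + 200 = 300 ms

300


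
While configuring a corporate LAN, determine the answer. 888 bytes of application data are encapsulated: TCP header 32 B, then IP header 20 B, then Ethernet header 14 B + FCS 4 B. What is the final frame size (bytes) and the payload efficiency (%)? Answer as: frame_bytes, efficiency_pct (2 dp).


TCP segment = 888 + 32 = 920 B
IP packet = 920 + 20 = 940 B
Ethernet frame = 940 + 14 + 4 = 958 B
Efficiency = app / frame = 888 / 958 = 0.926931 = 92.6931% -> 92.69% (2 dp)

958, 92.69


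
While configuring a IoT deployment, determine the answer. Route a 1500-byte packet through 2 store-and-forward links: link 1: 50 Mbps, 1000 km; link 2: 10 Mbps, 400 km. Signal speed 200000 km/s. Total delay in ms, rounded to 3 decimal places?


Packet = 1500 bytes = 12000 bits. Store-and-forward: sum (t_trans + t_prop) per link.
Link 1: t_trans = 12000/(50*10^6) s = 0.2400 ms; t_prop = 1000/200000 s = 5.0000 ms; subtotal = 5.2400 ms
Link 2: t_trans = 12000/(10*10^6) s = 1.2000 ms; t_prop = 400/200000 s = 2.0000 ms; subtotal = 3.2000 ms
End-to-end = 5.2400 + 3.2000 = 8.4400 ms -> 8.440 ms (3 dp)

8.440


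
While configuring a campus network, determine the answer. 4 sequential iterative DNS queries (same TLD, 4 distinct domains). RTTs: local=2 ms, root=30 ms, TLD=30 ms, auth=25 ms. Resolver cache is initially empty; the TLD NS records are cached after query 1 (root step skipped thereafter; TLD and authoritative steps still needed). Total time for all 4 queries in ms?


Lookup 1 (cold cache): local + root + TLD + auth = 2 + 30 + 30 + 25 = 87 ms
Lookups 2..4 (TLD NS cached -> skip root; new domain -> still ask TLD and auth): local + TLD + auth = 2 + 30 + 25 = 57 ms each
Remaining 3 lookups: 3 * 57 = 171 ms
Total = 87 + 171 = 258 ms

258


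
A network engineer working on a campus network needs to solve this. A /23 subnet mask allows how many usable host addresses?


Given: subnet mask /23
Host bits = 32 - 23 = 9
Total addresses = 2^9 = 512
Usable hosts = 512 - 2 (network + broadcast) = 510

510


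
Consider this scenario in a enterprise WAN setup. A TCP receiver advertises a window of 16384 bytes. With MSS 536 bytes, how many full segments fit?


Given: RWND = 16384 bytes, MSS = 536 bytes
Full segments = floor(RWND / MSS)
Full segments = floor(16384 / 536)
Full segments = floor(30.5672) = 30

30


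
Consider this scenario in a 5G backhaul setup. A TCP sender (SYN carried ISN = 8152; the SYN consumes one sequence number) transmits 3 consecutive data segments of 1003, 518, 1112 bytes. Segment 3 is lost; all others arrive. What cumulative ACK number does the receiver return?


SYN uses sequence number 8152; first data byte = ISN + 1 = 8153.
Segment 1: SEQ = 8153, len = 1003 B, covers [8153, 9155]
Segment 2: SEQ = 9156, len = 518 B, covers [9156, 9673]
Segment 3: SEQ = 9674, len = 1112 B, covers [9674, 10785] [LOST]
In-order data received: bytes [8153, 9673] (segments 1..2).
Segment 3 missing -> gap begins at byte 9674.
Cumulative ACK = next expected in-order byte = 8153 + 1003 + 518 = 9674

9674


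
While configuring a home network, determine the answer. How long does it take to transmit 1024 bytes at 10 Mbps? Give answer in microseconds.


Given: packet = 1024 bytes, bandwidth = 10 Mbps
Packet in bits = 1024 * 8 = 8192 bits
Bandwidth = 10 * 10^6 = 10000000 bps
Time = 8192 / 10000000 seconds
Time in us = 8192 * 10^6 / 10000000 = 819.2

819.2


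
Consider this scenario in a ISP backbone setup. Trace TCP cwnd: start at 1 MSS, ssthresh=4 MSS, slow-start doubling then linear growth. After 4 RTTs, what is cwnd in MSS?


RTT 0: cwnd = 1 MSS (initial)
RTT 1: cwnd = 2 MSS (slow start, doubled)
RTT 2: cwnd = 4 MSS (slow start, doubled)
RTT 3: cwnd = 5 MSS (congestion avoidance, +1)
RTT 4: cwnd = 6 MSS (congestion avoidance, +1)

6


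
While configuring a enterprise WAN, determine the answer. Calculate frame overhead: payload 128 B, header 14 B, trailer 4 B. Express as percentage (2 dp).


Given: payload = 128 B, header = 14 B, trailer = 4 B
Overhead bytes = header + trailer = 14 + 4 = 18
Total frame = payload + overhead = 128 + 18 = 146
Overhead % = 18 / 146 * 100 = 12.3288% -> 12.33% (2 dp)

12.33


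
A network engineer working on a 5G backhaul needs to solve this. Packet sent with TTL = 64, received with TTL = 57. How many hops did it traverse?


Given: initial TTL = 64, received TTL = 57
Hops = initial TTL - received TTL
Hops = 64 - 57 = 7

7


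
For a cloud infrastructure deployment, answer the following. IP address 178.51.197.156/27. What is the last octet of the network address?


Given: IP = 178.51.197.156, prefix = /27
Subnet mask = 255.255.255.224
Last octet of IP: 156
Last octet of mask: 224
Network last octet = 156 AND 224 = 128

128


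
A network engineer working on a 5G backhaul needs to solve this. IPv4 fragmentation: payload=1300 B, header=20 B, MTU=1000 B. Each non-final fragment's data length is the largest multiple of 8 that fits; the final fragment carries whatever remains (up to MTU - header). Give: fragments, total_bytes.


Max data per non-final fragment = floor((MTU - header)/8)*8 = floor((1000 - 20)/8)*8 = floor(980/8)*8 = 976 B
Final fragment needs no 8-byte alignment: it can carry up to MTU - header = 980 B
Non-final fragments needed = ceil((payload - 980) / 976) = ceil(320/976) = ceil(0.3279) = 1
Number of fragments = 1 + 1 = 2
Fragment sizes (data): 1 * 976 B + 324 B (last, 324 <= 980 OK)
Total bytes sent = payload + n_frags * header = 1300 + 2*20 = 1300 + 40 = 1340 B

2, 1340


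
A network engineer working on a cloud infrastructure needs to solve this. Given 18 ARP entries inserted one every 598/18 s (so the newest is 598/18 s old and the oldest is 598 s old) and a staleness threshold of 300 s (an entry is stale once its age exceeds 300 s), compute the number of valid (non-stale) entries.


Ages are k * 598/18 s for k = 1..18 (spacing = 33.2222 s).
Entry k is valid iff k * 598/18 <= 300 iff k <= 18 * 300 / 598 = 9.0301
n_valid = floor(9.0301) = 9
(n_stale = 18 - 9 = 9)

9


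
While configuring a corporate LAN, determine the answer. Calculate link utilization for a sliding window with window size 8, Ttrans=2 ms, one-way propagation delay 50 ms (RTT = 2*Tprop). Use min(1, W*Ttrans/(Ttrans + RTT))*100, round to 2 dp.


Given: W = 8, Ttrans = 2 ms, RTT = 100 ms (= 2 * Tprop, Tprop = 50 ms)
Cycle time = Ttrans + RTT = 2 + 100 = 102 ms (first packet sent until its ACK returns)
W * Ttrans = 8 * 2 = 16 ms of sending per cycle
W * Ttrans / (Ttrans + RTT) = 16 / 102 = 0.156863
U = min(1, 0.156863) = 0.156863
U% = 15.69%

15.69


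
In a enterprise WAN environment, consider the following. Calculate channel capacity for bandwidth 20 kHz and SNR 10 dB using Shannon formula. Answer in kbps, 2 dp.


Given: B = 20 kHz, SNR = 10 dB
SNR linear = 10^(10/10) = 10
1 + SNR = 11
log2(11) = 3.4594316186
C = 20 * 1000 * 3.4594316186 = 69188.6324 bps
C = 69.188632 kbps -> 69.19 kbps (2 dp)

69.19


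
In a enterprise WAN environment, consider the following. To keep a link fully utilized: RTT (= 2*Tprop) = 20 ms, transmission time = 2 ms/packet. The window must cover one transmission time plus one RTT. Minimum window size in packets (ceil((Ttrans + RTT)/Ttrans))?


Given: Ttrans = 2 ms, RTT = 20 ms (= 2 * Tprop, Tprop = 10 ms)
Time until first ACK returns = Ttrans + RTT = 2 + 20 = 22 ms
Need W * Ttrans >= Ttrans + RTT  ->  W >= (Ttrans + RTT) / Ttrans
(Ttrans + RTT) / Ttrans = 22 / 2 = 11
W_min = ceil(11) = 11

11


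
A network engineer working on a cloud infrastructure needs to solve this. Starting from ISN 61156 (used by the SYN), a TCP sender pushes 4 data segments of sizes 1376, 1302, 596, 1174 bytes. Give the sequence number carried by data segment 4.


The SYN occupies sequence number ISN = 61156, so the first data byte is ISN + 1 = 61157.
SEQ of data segment i = (ISN + 1) + sum of payload sizes of segments 1..i-1.
Segment 1: SEQ = 61157, payload = 1376 bytes
Segment 2: SEQ = 62533, payload = 1302 bytes
Segment 3: SEQ = 63835, payload = 596 bytes
Segment 4: SEQ = 64431, payload = 1174 bytes
SEQ of segment 4 = 61157 + 1376 + 1302 + 596 = 64431

64431


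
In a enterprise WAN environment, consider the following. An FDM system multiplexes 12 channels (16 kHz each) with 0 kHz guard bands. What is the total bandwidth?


Given: 12 channels, 16 kHz each, guard = 0 kHz
Channel bandwidth = 12 * 16 = 192 kHz
Guard bands = 11 gaps * 0 kHz = 0 kHz
Total = 192 + 0 = 192 kHz

192


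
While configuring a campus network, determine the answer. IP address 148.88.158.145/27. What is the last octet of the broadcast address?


Given: IP = 148.88.158.145, prefix = /27
Host bits = 32 - 27 = 5
Network last octet = 145 AND mask = 128
Host part size = 2^5 - 1 = 31
Broadcast last octet = 128 OR 31 = 159

159


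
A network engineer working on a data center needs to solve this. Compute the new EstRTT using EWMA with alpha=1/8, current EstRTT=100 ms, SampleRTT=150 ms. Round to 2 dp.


Given: EstRTT = 100 ms, SampleRTT = 150 ms, alpha = 1/8
New EstRTT = (1 - alpha) * EstRTT + alpha * SampleRTT
(7/8) * 100 = 87.5
(1/8) * 150 = 18.75
New EstRTT = 87.5 + 18.75 = 106.25 ms -> 106.25 ms (2 dp)

106.25


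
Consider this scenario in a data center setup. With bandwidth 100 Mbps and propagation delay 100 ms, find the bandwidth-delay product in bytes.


Given: bandwidth = 100 Mbps, delay = 100 ms
BDP in bits = 100 * 10^6 * 100 / 1000
BDP in bits = 10000000
BDP in bytes = 10000000 / 8 = 1250000

1250000


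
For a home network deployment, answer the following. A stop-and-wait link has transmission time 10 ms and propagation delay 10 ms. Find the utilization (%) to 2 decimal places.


Given: Ttrans = 10 ms, Tprop = 10 ms
RTT = 2 * Tprop = 2 * 10 = 20 ms
U = Ttrans / (Ttrans + RTT)
U = 10 / (10 + 20)
U = 10 / 30 = 0.333333
U% = 33.33%

33.33


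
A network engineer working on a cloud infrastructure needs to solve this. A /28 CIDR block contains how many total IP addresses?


Given: CIDR prefix /28
Host bits = 32 - 28 = 4
Total addresses = 2^4 = 16

16


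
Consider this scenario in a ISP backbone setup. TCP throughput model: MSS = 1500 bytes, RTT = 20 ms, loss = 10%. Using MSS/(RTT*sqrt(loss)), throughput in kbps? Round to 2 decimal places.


Given: MSS = 1500 bytes, RTT = 20 ms, loss = 10%
RTT in seconds = 20 / 1000 = 0.02
Loss rate = 10% = 0.1
sqrt(loss) = sqrt(0.1) = 0.316227766017
Throughput (bytes/s) = 1500 / (0.02 * 0.316227766017) = 237170.8245
Throughput (kbps) = 237170.8245 * 8 / 1000 = 1897.366596 -> 1897.37 kbps (2 dp)

1897.37


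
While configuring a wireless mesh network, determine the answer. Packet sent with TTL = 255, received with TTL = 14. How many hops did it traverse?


Given: initial TTL = 255, received TTL = 14
Hops = initial TTL - received TTL
Hops = 255 - 14 = 241

241


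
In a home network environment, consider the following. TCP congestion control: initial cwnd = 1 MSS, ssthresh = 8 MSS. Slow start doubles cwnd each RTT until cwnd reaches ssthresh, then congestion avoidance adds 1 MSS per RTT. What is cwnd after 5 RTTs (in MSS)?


RTT 0: cwnd = 1 MSS (initial)
RTT 1: cwnd = 2 MSS (slow start, doubled)
RTT 2: cwnd = 4 MSS (slow start, doubled)
RTT 3: cwnd = 8 MSS (slow start, doubled)
RTT 4: cwnd = 9 MSS (congestion avoidance, +1)
RTT 5: cwnd = 10 MSS (congestion avoidance, +1)

10


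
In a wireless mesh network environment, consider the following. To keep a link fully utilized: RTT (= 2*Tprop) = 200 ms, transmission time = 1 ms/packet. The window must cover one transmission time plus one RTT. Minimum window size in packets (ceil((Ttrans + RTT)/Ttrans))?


Given: Ttrans = 1 ms, RTT = 200 ms (= 2 * Tprop, Tprop = 100 ms)
Time until first ACK returns = Ttrans + RTT = 1 + 200 = 201 ms
Need W * Ttrans >= Ttrans + RTT  ->  W >= (Ttrans + RTT) / Ttrans
(Ttrans + RTT) / Ttrans = 201 / 1 = 201
W_min = ceil(201) = 201

201


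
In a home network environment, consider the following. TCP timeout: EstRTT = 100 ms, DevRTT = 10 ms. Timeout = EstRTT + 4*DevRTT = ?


Given: EstRTT = 100 ms, DevRTT = 10 ms
Timeout = EstRTT + 4 * DevRTT
4 * DevRTT = 4 * 10 = 40
Timeout = 100 + 40 = 140 ms

140


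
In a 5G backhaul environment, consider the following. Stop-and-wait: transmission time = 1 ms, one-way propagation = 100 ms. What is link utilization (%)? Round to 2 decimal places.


Given: Ttrans = 1 ms, Tprop = 100 ms
RTT = 2 * Tprop = 2 * 100 = 200 ms
U = Ttrans / (Ttrans + RTT)
U = 1 / (1 + 200)
U = 1 / 201 = 0.004975
U% = 0.50%

0.50


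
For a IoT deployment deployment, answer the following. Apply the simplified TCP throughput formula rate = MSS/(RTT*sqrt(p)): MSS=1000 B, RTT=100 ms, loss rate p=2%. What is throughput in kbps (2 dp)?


Given: MSS = 1000 bytes, RTT = 100 ms, loss = 2%
RTT in seconds = 100 / 1000 = 0.1
Loss rate = 2% = 0.02
sqrt(loss) = sqrt(0.02) = 0.141421356237
Throughput (bytes/s) = 1000 / (0.1 * 0.141421356237) = 70710.6781
Throughput (kbps) = 70710.6781 * 8 / 1000 = 565.685425 -> 565.69 kbps (2 dp)

565.69


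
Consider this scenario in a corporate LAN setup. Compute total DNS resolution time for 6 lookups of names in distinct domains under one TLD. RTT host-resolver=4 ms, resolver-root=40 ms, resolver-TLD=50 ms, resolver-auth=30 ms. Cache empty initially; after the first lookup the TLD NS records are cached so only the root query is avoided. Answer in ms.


Lookup 1 (cold cache): local + root + TLD + auth = 4 + 40 + 50 + 30 = 124 ms
Lookups 2..6 (TLD NS cached -> skip root; new domain -> still ask TLD and auth): local + TLD + auth = 4 + 50 + 30 = 84 ms each
Remaining 5 lookups: 5 * 84 = 420 ms
Total = 124 + 420 = 544 ms

544


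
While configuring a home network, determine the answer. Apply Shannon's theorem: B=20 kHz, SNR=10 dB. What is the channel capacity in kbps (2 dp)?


Given: B = 20 kHz, SNR = 10 dB
SNR linear = 10^(10/10) = 10
1 + SNR = 11
log2(11) = 3.4594316186
C = 20 * 1000 * 3.4594316186 = 69188.6324 bps
C = 69.188632 kbps -> 69.19 kbps (2 dp)

69.19


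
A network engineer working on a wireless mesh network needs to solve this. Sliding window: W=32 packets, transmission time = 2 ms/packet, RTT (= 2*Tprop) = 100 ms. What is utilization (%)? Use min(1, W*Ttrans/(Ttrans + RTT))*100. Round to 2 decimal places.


Given: W = 32, Ttrans = 2 ms, RTT = 100 ms (= 2 * Tprop, Tprop = 50 ms)
Cycle time = Ttrans + RTT = 2 + 100 = 102 ms (first packet sent until its ACK returns)
W * Ttrans = 32 * 2 = 64 ms of sending per cycle
W * Ttrans / (Ttrans + RTT) = 64 / 102 = 0.627451
U = min(1, 0.627451) = 0.627451
U% = 62.75%

62.75


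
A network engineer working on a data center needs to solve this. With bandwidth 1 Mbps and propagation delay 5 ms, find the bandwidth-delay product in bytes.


Given: bandwidth = 1 Mbps, delay = 5 ms
BDP in bits = 1 * 10^6 * 5 / 1000
BDP in bits = 5000
BDP in bytes = 5000 / 8 = 625

625


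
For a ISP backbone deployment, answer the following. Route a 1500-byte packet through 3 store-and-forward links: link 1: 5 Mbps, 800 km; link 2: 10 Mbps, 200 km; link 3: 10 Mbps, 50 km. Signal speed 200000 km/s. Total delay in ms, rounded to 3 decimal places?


Packet = 1500 bytes = 12000 bits. Store-and-forward: sum (t_trans + t_prop) per link.
Link 1: t_trans = 12000/(5*10^6) s = 2.4000 ms; t_prop = 800/200000 s = 4.0000 ms; subtotal = 6.4000 ms
Link 2: t_trans = 12000/(10*10^6) s = 1.2000 ms; t_prop = 200/200000 s = 1.0000 ms; subtotal = 2.2000 ms
Link 3: t_trans = 12000/(10*10^6) s = 1.2000 ms; t_prop = 50/200000 s = 0.2500 ms; subtotal = 1.4500 ms
End-to-end = 6.4000 + 2.2000 + 1.4500 = 10.0500 ms -> 10.050 ms (3 dp)

10.050


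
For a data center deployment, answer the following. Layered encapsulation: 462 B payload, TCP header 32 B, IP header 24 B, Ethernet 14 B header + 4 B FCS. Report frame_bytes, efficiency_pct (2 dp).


TCP segment = 462 + 32 = 494 B
IP packet = 494 + 24 = 518 B
Ethernet frame = 518 + 14 + 4 = 536 B
Efficiency = app / frame = 462 / 536 = 0.861940 = 86.1940% -> 86.19% (2 dp)

536, 86.19


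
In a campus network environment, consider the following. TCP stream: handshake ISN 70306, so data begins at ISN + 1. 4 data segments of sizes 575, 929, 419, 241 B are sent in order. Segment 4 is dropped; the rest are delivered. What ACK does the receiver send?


SYN uses sequence number 70306; first data byte = ISN + 1 = 70307.
Segment 1: SEQ = 70307, len = 575 B, covers [70307, 70881]
Segment 2: SEQ = 70882, len = 929 B, covers [70882, 71810]
Segment 3: SEQ = 71811, len = 419 B, covers [71811, 72229]
Segment 4: SEQ = 72230, len = 241 B, covers [72230, 72470] [LOST]
In-order data received: bytes [70307, 72229] (segments 1..3).
Segment 4 missing -> gap begins at byte 72230.
Cumulative ACK = next expected in-order byte = 70307 + 575 + 929 + 419 = 72230

72230


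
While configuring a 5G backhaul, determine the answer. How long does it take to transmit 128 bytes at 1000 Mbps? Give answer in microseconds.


Given: packet = 128 bytes, bandwidth = 1000 Mbps
Packet in bits = 128 * 8 = 1024 bits
Bandwidth = 1000 * 10^6 = 1000000000 bps
Time = 1024 / 1000000000 seconds
Time in us = 1024 * 10^6 / 1000000000 = 1.024

1.024


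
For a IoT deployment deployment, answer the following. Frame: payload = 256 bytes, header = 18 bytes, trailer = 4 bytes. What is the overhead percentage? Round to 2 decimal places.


Given: payload = 256 B, header = 18 B, trailer = 4 B
Overhead bytes = header + trailer = 18 + 4 = 22
Total frame = payload + overhead = 256 + 22 = 278
Overhead % = 22 / 278 * 100 = 7.9137% -> 7.91% (2 dp)

7.91


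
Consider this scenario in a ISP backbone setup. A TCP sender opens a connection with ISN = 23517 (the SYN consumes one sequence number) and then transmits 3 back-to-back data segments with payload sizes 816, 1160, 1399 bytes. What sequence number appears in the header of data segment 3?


The SYN occupies sequence number ISN = 23517, so the first data byte is ISN + 1 = 23518.
SEQ of data segment i = (ISN + 1) + sum of payload sizes of segments 1..i-1.
Segment 1: SEQ = 23518, payload = 816 bytes
Segment 2: SEQ = 24334, payload = 1160 bytes
Segment 3: SEQ = 25494, payload = 1399 bytes
SEQ of segment 3 = 23518 + 816 + 1160 = 25494

25494


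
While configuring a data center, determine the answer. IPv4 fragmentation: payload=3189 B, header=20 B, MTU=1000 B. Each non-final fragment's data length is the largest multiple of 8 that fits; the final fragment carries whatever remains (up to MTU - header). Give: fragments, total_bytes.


Max data per non-final fragment = floor((MTU - header)/8)*8 = floor((1000 - 20)/8)*8 = floor(980/8)*8 = 976 B
Final fragment needs no 8-byte alignment: it can carry up to MTU - header = 980 B
Non-final fragments needed = ceil((payload - 980) / 976) = ceil(2209/976) = ceil(2.2633) = 3
Number of fragments = 3 + 1 = 4
Fragment sizes (data): 3 * 976 B + 261 B (last, 261 <= 980 OK)
Total bytes sent = payload + n_frags * header = 3189 + 4*20 = 3189 + 80 = 3269 B

4, 3269


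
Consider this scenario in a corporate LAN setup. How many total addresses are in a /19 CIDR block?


Given: CIDR prefix /19
Host bits = 32 - 19 = 13
Total addresses = 2^13 = 8192

8192


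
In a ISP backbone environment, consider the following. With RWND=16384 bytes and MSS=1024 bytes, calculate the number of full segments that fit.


Given: RWND = 16384 bytes, MSS = 1024 bytes
Full segments = floor(RWND / MSS)
Full segments = floor(16384 / 1024)
Full segments = floor(16.0) = 16

16


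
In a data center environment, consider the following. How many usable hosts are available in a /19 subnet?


Given: subnet mask /19
Host bits = 32 - 19 = 13
Total addresses = 2^13 = 8192
Usable hosts = 8192 - 2 (network + broadcast) = 8190

8190


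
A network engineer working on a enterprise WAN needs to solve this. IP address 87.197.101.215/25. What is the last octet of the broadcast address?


Given: IP = 87.197.101.215, prefix = /25
Host bits = 32 - 25 = 7
Network last octet = 215 AND mask = 128
Host part size = 2^7 - 1 = 127
Broadcast last octet = 128 OR 127 = 255

255


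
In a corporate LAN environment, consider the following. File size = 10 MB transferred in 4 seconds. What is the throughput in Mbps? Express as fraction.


Given: file = 10 MB, time = 4 s
File in Mb = 10 * 8 = 80 Mb
Throughput = 80 / 4 Mbps
Throughput = 20 Mbps

20


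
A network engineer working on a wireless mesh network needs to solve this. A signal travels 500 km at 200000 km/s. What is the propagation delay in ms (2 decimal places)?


Given: distance = 500 km, speed = 200000 km/s
Delay = distance / speed = 500 / 200000 seconds
Delay in ms = 500 * 1000 / 200000
Delay = 2.5000 ms
Rounded to 2 dp = 2.50 ms

2.50


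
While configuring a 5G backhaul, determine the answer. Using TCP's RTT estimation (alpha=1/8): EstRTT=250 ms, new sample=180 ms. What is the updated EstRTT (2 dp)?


Given: EstRTT = 250 ms, SampleRTT = 180 ms, alpha = 1/8
New EstRTT = (1 - alpha) * EstRTT + alpha * SampleRTT
(7/8) * 250 = 218.75
(1/8) * 180 = 22.5
New EstRTT = 218.75 + 22.5 = 241.25 ms -> 241.25 ms (2 dp)

241.25


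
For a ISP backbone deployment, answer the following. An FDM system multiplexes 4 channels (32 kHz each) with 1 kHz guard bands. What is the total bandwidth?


Given: 4 channels, 32 kHz each, guard = 1 kHz
Channel bandwidth = 4 * 32 = 128 kHz
Guard bands = 3 gaps * 1 kHz = 3 kHz
Total = 128 + 3 = 131 kHz

131


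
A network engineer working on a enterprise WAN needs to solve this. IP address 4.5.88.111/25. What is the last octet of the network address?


Given: IP = 4.5.88.111, prefix = /25
Subnet mask = 255.255.255.128
Last octet of IP: 111
Last octet of mask: 128
Network last octet = 111 AND 128 = 0

0


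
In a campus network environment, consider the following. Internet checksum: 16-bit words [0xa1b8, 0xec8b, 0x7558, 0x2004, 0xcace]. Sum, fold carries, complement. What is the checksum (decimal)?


Given words: [0xa1b8, 0xec8b, 0x7558, 0x2004, 0xcace]
Step 1: Sum all words
Raw sum = 41400 + 60555 + 30040 + 8196 + 51918 = 192109
Step 2: Fold carry: (61037 + 2) = 61039
One's complement = ~61039 & 0xFFFF = 4496

4496


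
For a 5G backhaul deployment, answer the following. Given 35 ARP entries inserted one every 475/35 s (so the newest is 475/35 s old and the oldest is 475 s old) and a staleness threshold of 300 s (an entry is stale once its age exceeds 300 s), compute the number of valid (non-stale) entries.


Ages are k * 475/35 s for k = 1..35 (spacing = 13.5714 s).
Entry k is valid iff k * 475/35 <= 300 iff k <= 35 * 300 / 475 = 22.1053
n_valid = floor(22.1053) = 22
(n_stale = 35 - 22 = 13)

22


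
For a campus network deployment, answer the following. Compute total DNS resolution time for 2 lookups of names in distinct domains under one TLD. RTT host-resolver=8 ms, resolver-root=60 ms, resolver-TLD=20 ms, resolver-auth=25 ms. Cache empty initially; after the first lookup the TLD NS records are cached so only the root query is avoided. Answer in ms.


Lookup 1 (cold cache): local + root + TLD + auth = 8 + 60 + 20 + 25 = 113 ms
Lookups 2..2 (TLD NS cached -> skip root; new domain -> still ask TLD and auth): local + TLD + auth = 8 + 20 + 25 = 53 ms each
Remaining 1 lookups: 1 * 53 = 53 ms
Total = 113 + 53 = 166 ms

166


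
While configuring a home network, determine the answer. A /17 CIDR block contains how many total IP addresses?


Given: CIDR prefix /17
Host bits = 32 - 17 = 15
Total addresses = 2^15 = 32768

32768


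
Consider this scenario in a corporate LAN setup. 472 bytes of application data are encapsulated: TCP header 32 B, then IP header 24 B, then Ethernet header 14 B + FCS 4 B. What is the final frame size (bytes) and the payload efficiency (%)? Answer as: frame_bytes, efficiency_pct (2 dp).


TCP segment = 472 + 32 = 504 B
IP packet = 504 + 24 = 528 B
Ethernet frame = 528 + 14 + 4 = 546 B
Efficiency = app / frame = 472 / 546 = 0.864469 = 86.4469% -> 86.45% (2 dp)

546, 86.45


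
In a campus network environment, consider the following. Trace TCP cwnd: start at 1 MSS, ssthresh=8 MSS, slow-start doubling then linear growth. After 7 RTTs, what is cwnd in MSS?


RTT 0: cwnd = 1 MSS (initial)
RTT 1: cwnd = 2 MSS (slow start, doubled)
RTT 2: cwnd = 4 MSS (slow start, doubled)
RTT 3: cwnd = 8 MSS (slow start, doubled)
RTT 4: cwnd = 9 MSS (congestion avoidance, +1)
RTT 5: cwnd = 10 MSS (congestion avoidance, +1)
RTT 6: cwnd = 11 MSS (congestion avoidance, +1)
RTT 7: cwnd = 12 MSS (congestion avoidance, +1)

12


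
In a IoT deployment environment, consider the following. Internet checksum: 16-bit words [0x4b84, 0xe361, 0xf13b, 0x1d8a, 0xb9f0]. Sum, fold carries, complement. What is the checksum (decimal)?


Given words: [0x4b84, 0xe361, 0xf13b, 0x1d8a, 0xb9f0]
Step 1: Sum all words
Raw sum = 19332 + 58209 + 61755 + 7562 + 47600 = 194458
Step 2: Fold carry: (63386 + 2) = 63388
One's complement = ~63388 & 0xFFFF = 2147

2147


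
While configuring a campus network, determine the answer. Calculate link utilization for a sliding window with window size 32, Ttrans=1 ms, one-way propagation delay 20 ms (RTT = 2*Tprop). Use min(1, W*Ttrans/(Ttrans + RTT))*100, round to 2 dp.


Given: W = 32, Ttrans = 1 ms, RTT = 40 ms (= 2 * Tprop, Tprop = 20 ms)
Cycle time = Ttrans + RTT = 1 + 40 = 41 ms (first packet sent until its ACK returns)
W * Ttrans = 32 * 1 = 32 ms of sending per cycle
W * Ttrans / (Ttrans + RTT) = 32 / 41 = 0.780488
U = min(1, 0.780488) = 0.780488
U% = 78.05%

78.05


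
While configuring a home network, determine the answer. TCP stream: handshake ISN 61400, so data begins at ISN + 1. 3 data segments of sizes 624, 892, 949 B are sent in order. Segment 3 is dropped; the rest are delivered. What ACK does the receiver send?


SYN uses sequence number 61400; first data byte = ISN + 1 = 61401.
Segment 1: SEQ = 61401, len = 624 B, covers [61401, 62024]
Segment 2: SEQ = 62025, len = 892 B, covers [62025, 62916]
Segment 3: SEQ = 62917, len = 949 B, covers [62917, 63865] [LOST]
In-order data received: bytes [61401, 62916] (segments 1..2).
Segment 3 missing -> gap begins at byte 62917.
Cumulative ACK = next expected in-order byte = 61401 + 624 + 892 = 62917

62917


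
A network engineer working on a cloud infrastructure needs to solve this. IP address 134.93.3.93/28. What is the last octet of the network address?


Given: IP = 134.93.3.93, prefix = /28
Subnet mask = 255.255.255.240
Last octet of IP: 93
Last octet of mask: 240
Network last octet = 93 AND 240 = 80

80


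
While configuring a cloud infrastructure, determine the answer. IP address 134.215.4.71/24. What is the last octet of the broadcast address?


Given: IP = 134.215.4.71, prefix = /24
Host bits = 32 - 24 = 8
Network last octet = 71 AND mask = 0
Host part size = 2^8 - 1 = 255
Broadcast last octet = 0 OR 255 = 255

255


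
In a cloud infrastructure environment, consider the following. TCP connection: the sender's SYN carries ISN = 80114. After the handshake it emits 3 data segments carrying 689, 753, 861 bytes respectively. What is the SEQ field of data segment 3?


The SYN occupies sequence number ISN = 80114, so the first data byte is ISN + 1 = 80115.
SEQ of data segment i = (ISN + 1) + sum of payload sizes of segments 1..i-1.
Segment 1: SEQ = 80115, payload = 689 bytes
Segment 2: SEQ = 80804, payload = 753 bytes
Segment 3: SEQ = 81557, payload = 861 bytes
SEQ of segment 3 = 80115 + 689 + 753 = 81557

81557


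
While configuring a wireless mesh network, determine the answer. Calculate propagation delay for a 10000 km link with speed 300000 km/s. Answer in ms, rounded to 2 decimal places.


Given: distance = 10000 km, speed = 300000 km/s
Delay = distance / speed = 10000 / 300000 seconds
Delay in ms = 10000 * 1000 / 300000
Delay = 33.3333 ms
Rounded to 2 dp = 33.33 ms

33.33


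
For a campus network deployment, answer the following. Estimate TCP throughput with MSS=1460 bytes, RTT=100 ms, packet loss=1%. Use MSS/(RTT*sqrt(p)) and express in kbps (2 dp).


Given: MSS = 1460 bytes, RTT = 100 ms, loss = 1%
RTT in seconds = 100 / 1000 = 0.1
Loss rate = 1% = 0.01
sqrt(loss) = sqrt(0.01) = 0.1
Throughput (bytes/s) = 1460 / (0.1 * 0.1) = 146000.0000
Throughput (kbps) = 146000.0000 * 8 / 1000 = 1168.000000 -> 1168.00 kbps (2 dp)

1168.00


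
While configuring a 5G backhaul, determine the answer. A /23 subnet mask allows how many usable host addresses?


Given: subnet mask /23
Host bits = 32 - 23 = 9
Total addresses = 2^9 = 512
Usable hosts = 512 - 2 (network + broadcast) = 510

510


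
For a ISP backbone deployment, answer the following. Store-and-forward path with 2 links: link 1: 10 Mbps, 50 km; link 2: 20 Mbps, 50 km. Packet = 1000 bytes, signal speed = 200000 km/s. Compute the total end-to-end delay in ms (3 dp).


Packet = 1000 bytes = 8000 bits. Store-and-forward: sum (t_trans + t_prop) per link.
Link 1: t_trans = 8000/(10*10^6) s = 0.8000 ms; t_prop = 50/200000 s = 0.2500 ms; subtotal = 1.0500 ms
Link 2: t_trans = 8000/(20*10^6) s = 0.4000 ms; t_prop = 50/200000 s = 0.2500 ms; subtotal = 0.6500 ms
End-to-end = 1.0500 + 0.6500 = 1.7000 ms -> 1.700 ms (3 dp)

1.700


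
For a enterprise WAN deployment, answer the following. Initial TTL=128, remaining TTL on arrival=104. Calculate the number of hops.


Given: initial TTL = 128, received TTL = 104
Hops = initial TTL - received TTL
Hops = 128 - 104 = 24

24


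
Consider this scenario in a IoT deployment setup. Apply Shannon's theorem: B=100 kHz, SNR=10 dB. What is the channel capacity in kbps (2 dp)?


Given: B = 100 kHz, SNR = 10 dB
SNR linear = 10^(10/10) = 10
1 + SNR = 11
log2(11) = 3.4594316186
C = 100 * 1000 * 3.4594316186 = 345943.1619 bps
C = 345.943162 kbps -> 345.94 kbps (2 dp)

345.94


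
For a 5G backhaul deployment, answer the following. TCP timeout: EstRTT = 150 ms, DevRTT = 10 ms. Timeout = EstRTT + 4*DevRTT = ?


Given: EstRTT = 150 ms, DevRTT = 10 ms
Timeout = EstRTT + 4 * DevRTT
4 * DevRTT = 4 * 10 = 40
Timeout = 150 + 40 = 190 ms

190


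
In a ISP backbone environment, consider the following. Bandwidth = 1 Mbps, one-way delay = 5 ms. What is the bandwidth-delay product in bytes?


Given: bandwidth = 1 Mbps, delay = 5 ms
BDP in bits = 1 * 10^6 * 5 / 1000
BDP in bits = 5000
BDP in bytes = 5000 / 8 = 625

625


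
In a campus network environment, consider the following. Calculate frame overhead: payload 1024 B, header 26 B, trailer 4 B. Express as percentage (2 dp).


Given: payload = 1024 B, header = 26 B, trailer = 4 B
Overhead bytes = header + trailer = 26 + 4 = 30
Total frame = payload + overhead = 1024 + 30 = 1054
Overhead % = 30 / 1054 * 100 = 2.8463% -> 2.85% (2 dp)

2.85


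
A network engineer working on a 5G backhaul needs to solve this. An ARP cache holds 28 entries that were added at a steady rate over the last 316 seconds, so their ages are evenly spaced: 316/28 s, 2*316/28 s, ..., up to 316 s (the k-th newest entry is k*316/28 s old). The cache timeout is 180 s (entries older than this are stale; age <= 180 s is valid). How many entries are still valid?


Ages are k * 316/28 s for k = 1..28 (spacing = 11.2857 s).
Entry k is valid iff k * 316/28 <= 180 iff k <= 28 * 180 / 316 = 15.9494
n_valid = floor(15.9494) = 15
(n_stale = 28 - 15 = 13)

15


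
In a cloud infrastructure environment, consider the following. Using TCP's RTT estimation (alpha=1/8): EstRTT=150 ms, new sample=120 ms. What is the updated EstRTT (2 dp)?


Given: EstRTT = 150 ms, SampleRTT = 120 ms, alpha = 1/8
New EstRTT = (1 - alpha) * EstRTT + alpha * SampleRTT
(7/8) * 150 = 131.25
(1/8) * 120 = 15
New EstRTT = 131.25 + 15 = 146.25 ms -> 146.25 ms (2 dp)

146.25


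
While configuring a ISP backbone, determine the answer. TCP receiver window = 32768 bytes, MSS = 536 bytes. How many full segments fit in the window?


Given: RWND = 32768 bytes, MSS = 536 bytes
Full segments = floor(RWND / MSS)
Full segments = floor(32768 / 536)
Full segments = floor(61.1343) = 61

61


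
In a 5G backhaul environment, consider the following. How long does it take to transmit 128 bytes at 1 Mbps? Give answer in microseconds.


Given: packet = 128 bytes, bandwidth = 1 Mbps
Packet in bits = 128 * 8 = 1024 bits
Bandwidth = 1 * 10^6 = 1000000 bps
Time = 1024 / 1000000 seconds
Time in us = 1024 * 10^6 / 1000000 = 1024

1024


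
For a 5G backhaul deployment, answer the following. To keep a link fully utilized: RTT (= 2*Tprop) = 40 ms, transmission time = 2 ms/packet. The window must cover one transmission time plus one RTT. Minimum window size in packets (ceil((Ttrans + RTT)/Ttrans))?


Given: Ttrans = 2 ms, RTT = 40 ms (= 2 * Tprop, Tprop = 20 ms)
Time until first ACK returns = Ttrans + RTT = 2 + 40 = 42 ms
Need W * Ttrans >= Ttrans + RTT  ->  W >= (Ttrans + RTT) / Ttrans
(Ttrans + RTT) / Ttrans = 42 / 2 = 21
W_min = ceil(21) = 21

21


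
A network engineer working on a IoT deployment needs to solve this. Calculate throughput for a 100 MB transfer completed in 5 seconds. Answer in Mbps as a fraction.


Given: file = 100 MB, time = 5 s
File in Mb = 100 * 8 = 800 Mb
Throughput = 800 / 5 Mbps
Throughput = 160 Mbps

160


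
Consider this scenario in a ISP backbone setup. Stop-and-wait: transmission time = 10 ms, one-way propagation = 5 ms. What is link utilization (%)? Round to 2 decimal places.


Given: Ttrans = 10 ms, Tprop = 5 ms
RTT = 2 * Tprop = 2 * 5 = 10 ms
U = Ttrans / (Ttrans + RTT)
U = 10 / (10 + 10)
U = 10 / 20 = 0.5
U% = 50.00%

50.00


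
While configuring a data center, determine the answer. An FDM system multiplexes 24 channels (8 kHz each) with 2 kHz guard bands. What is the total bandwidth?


Given: 24 channels, 8 kHz each, guard = 2 kHz
Channel bandwidth = 24 * 8 = 192 kHz
Guard bands = 23 gaps * 2 kHz = 46 kHz
Total = 192 + 46 = 238 kHz

238


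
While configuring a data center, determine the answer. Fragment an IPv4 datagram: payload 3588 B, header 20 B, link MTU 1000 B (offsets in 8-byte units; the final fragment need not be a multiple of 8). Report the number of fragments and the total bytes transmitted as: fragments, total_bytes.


Max data per non-final fragment = floor((MTU - header)/8)*8 = floor((1000 - 20)/8)*8 = floor(980/8)*8 = 976 B
Final fragment needs no 8-byte alignment: it can carry up to MTU - header = 980 B
Non-final fragments needed = ceil((payload - 980) / 976) = ceil(2608/976) = ceil(2.6721) = 3
Number of fragments = 3 + 1 = 4
Fragment sizes (data): 3 * 976 B + 660 B (last, 660 <= 980 OK)
Total bytes sent = payload + n_frags * header = 3588 + 4*20 = 3588 + 80 = 3668 B

4, 3668


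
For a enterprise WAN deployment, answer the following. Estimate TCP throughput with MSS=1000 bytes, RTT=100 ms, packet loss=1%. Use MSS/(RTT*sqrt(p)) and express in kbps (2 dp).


Given: MSS = 1000 bytes, RTT = 100 ms, loss = 1%
RTT in seconds = 100 / 1000 = 0.1
Loss rate = 1% = 0.01
sqrt(loss) = sqrt(0.01) = 0.1
Throughput (bytes/s) = 1000 / (0.1 * 0.1) = 100000.0000
Throughput (kbps) = 100000.0000 * 8 / 1000 = 800.000000 -> 800.00 kbps (2 dp)

800.00


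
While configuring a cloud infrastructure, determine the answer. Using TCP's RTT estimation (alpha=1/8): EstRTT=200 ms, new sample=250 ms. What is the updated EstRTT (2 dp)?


Given: EstRTT = 200 ms, SampleRTT = 250 ms, alpha = 1/8
New EstRTT = (1 - alpha) * EstRTT + alpha * SampleRTT
(7/8) * 200 = 175
(1/8) * 250 = 31.25
New EstRTT = 175 + 31.25 = 206.25 ms -> 206.25 ms (2 dp)

206.25


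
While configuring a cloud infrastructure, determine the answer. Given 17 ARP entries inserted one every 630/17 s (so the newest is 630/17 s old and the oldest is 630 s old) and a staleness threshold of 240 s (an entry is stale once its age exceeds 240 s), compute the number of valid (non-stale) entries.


Ages are k * 630/17 s for k = 1..17 (spacing = 37.0588 s).
Entry k is valid iff k * 630/17 <= 240 iff k <= 17 * 240 / 630 = 6.4762
n_valid = floor(6.4762) = 6
(n_stale = 17 - 6 = 11)

6


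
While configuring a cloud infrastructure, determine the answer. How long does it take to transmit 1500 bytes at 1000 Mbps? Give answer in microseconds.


Given: packet = 1500 bytes, bandwidth = 1000 Mbps
Packet in bits = 1500 * 8 = 12000 bits
Bandwidth = 1000 * 10^6 = 1000000000 bps
Time = 12000 / 1000000000 seconds
Time in us = 12000 * 10^6 / 1000000000 = 12

12


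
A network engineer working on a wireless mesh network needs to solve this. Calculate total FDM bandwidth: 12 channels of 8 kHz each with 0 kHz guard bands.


Given: 12 channels, 8 kHz each, guard = 0 kHz
Channel bandwidth = 12 * 8 = 96 kHz
Guard bands = 11 gaps * 0 kHz = 0 kHz
Total = 96 + 0 = 96 kHz

96
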